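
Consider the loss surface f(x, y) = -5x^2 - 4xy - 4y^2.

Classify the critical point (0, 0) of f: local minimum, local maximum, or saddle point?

The Hessian of f is constant: H = [[-10, -4], [-4, -8]].
det(H) = (-10)·(-8) − (-4)² = 64.
det(H) > 0 and tr(H) = -18 < 0, so H is negative definite and the point is a local maximum.

local maximum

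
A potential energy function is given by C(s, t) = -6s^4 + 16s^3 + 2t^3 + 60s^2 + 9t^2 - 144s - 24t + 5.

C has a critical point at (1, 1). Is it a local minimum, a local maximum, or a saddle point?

The mixed partial ∂²C/∂s∂t is 0, so the Hessian at any point is diag(C_ss, C_tt) = diag(24(-3s^2 + 4s + 5), 6(2t + 3)).
At (1, 1): H = diag(144, 30).
Both eigenvalues are positive, so H is positive definite: a local minimum.

local minimum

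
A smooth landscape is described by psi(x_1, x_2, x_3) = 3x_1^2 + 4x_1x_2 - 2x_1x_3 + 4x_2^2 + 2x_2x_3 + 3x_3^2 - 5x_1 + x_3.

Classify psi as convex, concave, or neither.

convex

psi is quadratic, so its Hessian is the constant matrix H = [[6, 4, -2], [4, 8, 2], [-2, 2, 6]].
Leading principal minors: 6, 32, 104.
All positive ⇒ H ≻ 0 ⇒ convex.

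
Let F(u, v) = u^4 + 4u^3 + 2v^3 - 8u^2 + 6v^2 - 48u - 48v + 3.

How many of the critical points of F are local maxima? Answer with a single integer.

F separates as a function of u plus a function of v, so ∇F=0 decouples.
∂F/∂u = 4(u - 2)(u + 2)(u + 3) = 0 at u ∈ {-3, -2, 2}; ∂F/∂v = 6(v - 2)(v + 4) = 0 at v ∈ {-4, 2}.
The Hessian is diagonal: diag(F_uu, F_vv). Second derivatives: F_uu(-3)=20, F_uu(-2)=-16, F_uu(2)=80; F_vv(-4)=-36, F_vv(2)=36.
Local maxima occur where both diagonal entries negative: (-2, -4). Count: 1.

1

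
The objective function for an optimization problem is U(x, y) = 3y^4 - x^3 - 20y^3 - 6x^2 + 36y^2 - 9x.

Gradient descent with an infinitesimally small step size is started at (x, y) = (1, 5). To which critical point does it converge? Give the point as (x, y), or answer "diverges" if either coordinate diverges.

U is separable, so gradient descent decouples: x follows -∂U/∂x, y follows -∂U/∂y.
∂U/∂x = -3(x + 1)(x + 3); at x=1 this is -24, so x increases.
∂U/∂y = 12y(y - 3)(y - 2); at y=5 this is 360, so y decreases.
The x-coordinate has no critical point in that direction and runs off to infinity.

diverges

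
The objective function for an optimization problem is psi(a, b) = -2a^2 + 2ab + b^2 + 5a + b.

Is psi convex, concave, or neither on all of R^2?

neither

psi is quadratic, so its Hessian is the constant matrix H = [[-4, 2], [2, 2]].
det(H) = -12, tr(H) = -2.
det(H) < 0, so H is indefinite: neither convex nor concave.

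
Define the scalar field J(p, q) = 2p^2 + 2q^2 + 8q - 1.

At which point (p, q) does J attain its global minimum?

J(p,q) separates as A(p) + B(q) − 1, so its minimum is min A + min B − 1.
A'(p) = 4p vanishes at p ∈ {0}; B'(q) = 4q + 8 vanishes at q ∈ {-2}.
Local minima of A (where A''>0): A(0)=0. Local minima of B: B(-2)=-8.
So the global minimum of J is A(0) + B(-2) − 1 = 0 − 8 − 1 = -9, attained at (0, -2).

(0, -2)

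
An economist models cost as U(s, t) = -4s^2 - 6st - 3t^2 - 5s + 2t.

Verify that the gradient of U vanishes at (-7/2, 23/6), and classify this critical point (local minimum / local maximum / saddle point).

local maximum

∇U = (-8s - 6t - 5, -6s - 6t + 2); substituting (-7/2, 23/6) gives ∇U = (0, 0), so (-7/2, 23/6) is indeed a critical point.
The Hessian of U is constant: H = [[-8, -6], [-6, -6]].
det(H) = (-8)·(-6) − (-6)² = 12.
det(H) > 0 and tr(H) = -14 < 0, so H is negative definite and the point is a local maximum.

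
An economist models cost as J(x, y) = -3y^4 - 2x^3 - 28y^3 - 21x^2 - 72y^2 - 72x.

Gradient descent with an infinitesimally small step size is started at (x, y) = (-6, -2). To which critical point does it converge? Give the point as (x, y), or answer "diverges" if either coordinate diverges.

J is separable, so gradient descent decouples: x follows -∂J/∂x, y follows -∂J/∂y.
∂J/∂x = -6(x + 3)(x + 4); at x=-6 this is -36, so x increases.
∂J/∂y = -12y(y + 3)(y + 4); at y=-2 this is 48, so y decreases.
x converges to its nearest critical value -4 (a local min of the x-part); y converges to -3. The iterate converges to (-4, -3).

(-4, -3)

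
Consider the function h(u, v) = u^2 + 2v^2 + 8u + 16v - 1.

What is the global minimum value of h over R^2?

-49

h(u,v) separates as P(u) + Q(v) − 1, so its minimum is min P + min Q − 1.
P'(u) = 2u + 8 vanishes at u ∈ {-4}; Q'(v) = 4v + 16 vanishes at v ∈ {-4}.
Local minima of P (where P''>0): P(-4)=-16. Local minima of Q: Q(-4)=-32.
So the global minimum of h is P(-4) + Q(-4) − 1 = -16 − 32 − 1 = -49, attained at (-4, -4).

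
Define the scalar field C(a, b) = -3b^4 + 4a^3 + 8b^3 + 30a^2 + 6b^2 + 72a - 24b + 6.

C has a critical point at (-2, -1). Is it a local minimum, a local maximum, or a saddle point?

saddle point

The mixed partial ∂²C/∂a∂b is 0, so the Hessian at any point is diag(C_aa, C_bb) = diag(12(2a + 5), 12(-3b^2 + 4b + 1)).
At (-2, -1): H = diag(12, -72).
The eigenvalues have opposite signs, so H is indefinite: a saddle point.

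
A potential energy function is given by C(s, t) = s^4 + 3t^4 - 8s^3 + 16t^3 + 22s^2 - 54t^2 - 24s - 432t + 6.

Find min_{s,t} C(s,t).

-1110

C(s,t) separates as P(s) + Q(t) + 6, so its minimum is min P + min Q + 6.
P'(s) = 4(s - 3)(s - 2)(s - 1) vanishes at s ∈ {1, 2, 3}; Q'(t) = 12(t - 3)(t + 3)(t + 4) vanishes at t ∈ {-4, -3, 3}.
Local minima of P (where P''>0): P(1)=-9, P(3)=-9. Local minima of Q: Q(-4)=608, Q(3)=-1107.
So the global minimum of C is P(1) + Q(3) + 6 = -9 − 1107 + 6 = -1110, attained at (1, 3).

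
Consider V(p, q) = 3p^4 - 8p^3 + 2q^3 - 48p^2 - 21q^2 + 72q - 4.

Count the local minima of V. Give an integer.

V separates as a function of p plus a function of q, so ∇V=0 decouples.
∂V/∂p = 12p(p - 4)(p + 2) = 0 at p ∈ {-2, 0, 4}; ∂V/∂q = 6(q - 4)(q - 3) = 0 at q ∈ {3, 4}.
The Hessian is diagonal: diag(V_pp, V_qq). Second derivatives: V_pp(-2)=144, V_pp(0)=-96, V_pp(4)=288; V_qq(3)=-6, V_qq(4)=6.
Local minima occur where both diagonal entries positive: (-2, 4), (4, 4). Count: 2.

2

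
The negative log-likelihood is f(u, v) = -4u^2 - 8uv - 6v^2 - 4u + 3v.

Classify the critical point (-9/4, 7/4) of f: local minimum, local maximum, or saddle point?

The Hessian of f is constant: H = [[-8, -8], [-8, -12]].
det(H) = (-8)·(-12) − (-8)² = 32.
det(H) > 0 and tr(H) = -20 < 0, so H is negative definite and the point is a local maximum.

local maximum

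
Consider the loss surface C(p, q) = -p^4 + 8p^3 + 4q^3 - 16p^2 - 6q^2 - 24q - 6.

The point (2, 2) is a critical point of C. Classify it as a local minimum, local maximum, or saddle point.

local minimum

The mixed partial ∂²C/∂p∂q is 0, so the Hessian at any point is diag(C_pp, C_qq) = diag(4(-3p^2 + 12p - 8), 12(2q - 1)).
At (2, 2): H = diag(16, 36).
Both eigenvalues are positive, so H is positive definite: a local minimum.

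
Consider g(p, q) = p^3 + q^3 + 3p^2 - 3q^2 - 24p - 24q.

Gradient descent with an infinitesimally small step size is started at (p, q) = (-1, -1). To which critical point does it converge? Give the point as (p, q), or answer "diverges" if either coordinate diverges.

(2, 4)

g is separable, so gradient descent decouples: p follows -∂g/∂p, q follows -∂g/∂q.
∂g/∂p = 3(p - 2)(p + 4); at p=-1 this is -27, so p increases.
∂g/∂q = 3(q - 4)(q + 2); at q=-1 this is -15, so q increases.
p converges to its nearest critical value 2 (a local min of the p-part); q converges to 4. The iterate converges to (2, 4).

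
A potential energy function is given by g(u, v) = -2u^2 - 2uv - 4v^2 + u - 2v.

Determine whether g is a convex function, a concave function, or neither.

g is quadratic, so its Hessian is the constant matrix H = [[-4, -2], [-2, -8]].
det(H) = 28, tr(H) = -12.
det(H) > 0 and tr(H) < 0, so H is negative definite everywhere: concave.

concave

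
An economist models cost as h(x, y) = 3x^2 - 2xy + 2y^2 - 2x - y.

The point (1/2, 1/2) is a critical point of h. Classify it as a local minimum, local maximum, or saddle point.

The Hessian of h is constant: H = [[6, -2], [-2, 4]].
det(H) = 6·4 − (-2)² = 20.
det(H) > 0 and tr(H) = 10 > 0, so H is positive definite and the point is a local minimum.

local minimum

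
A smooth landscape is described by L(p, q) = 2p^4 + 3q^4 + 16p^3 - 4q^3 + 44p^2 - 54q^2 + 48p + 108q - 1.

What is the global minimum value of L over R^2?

-478

L(p,q) separates as A(p) + B(q) − 1, so its minimum is min A + min B − 1.
A'(p) = 8(p + 1)(p + 2)(p + 3) vanishes at p ∈ {-3, -2, -1}; B'(q) = 12(q - 3)(q - 1)(q + 3) vanishes at q ∈ {-3, 1, 3}.
Local minima of A (where A''>0): A(-3)=-18, A(-1)=-18. Local minima of B: B(-3)=-459, B(3)=-27.
So the global minimum of L is A(-3) + B(-3) − 1 = -18 − 459 − 1 = -478, attained at (-3, -3).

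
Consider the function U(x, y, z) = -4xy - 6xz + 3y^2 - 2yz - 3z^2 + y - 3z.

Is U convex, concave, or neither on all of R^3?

neither

U is quadratic, so its Hessian is the constant matrix H = [[0, -4, -6], [-4, 6, -2], [-6, -2, -6]].
Leading principal minors: 0, -16, -216.
Neither pattern holds ⇒ H is indefinite ⇒ neither convex nor concave.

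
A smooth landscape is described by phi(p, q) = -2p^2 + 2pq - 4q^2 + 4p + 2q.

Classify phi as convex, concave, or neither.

concave

phi is quadratic, so its Hessian is the constant matrix H = [[-4, 2], [2, -8]].
det(H) = 28, tr(H) = -12.
det(H) > 0 and tr(H) < 0, so H is negative definite everywhere: concave.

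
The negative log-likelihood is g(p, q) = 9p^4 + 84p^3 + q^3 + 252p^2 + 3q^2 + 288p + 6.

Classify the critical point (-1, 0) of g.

The mixed partial ∂²g/∂p∂q is 0, so the Hessian at any point is diag(g_pp, g_qq) = diag(36(3p^2 + 14p + 14), 6(q + 1)).
At (-1, 0): H = diag(108, 6).
Both eigenvalues are positive, so H is positive definite: a local minimum.

local minimum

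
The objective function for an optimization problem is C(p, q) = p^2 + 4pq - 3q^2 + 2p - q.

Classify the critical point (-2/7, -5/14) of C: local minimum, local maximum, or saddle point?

saddle point

The Hessian of C is constant: H = [[2, 4], [4, -6]].
det(H) = 2·(-6) − 4² = -28.
Since det(H) < 0, H is indefinite and the critical point is a saddle point.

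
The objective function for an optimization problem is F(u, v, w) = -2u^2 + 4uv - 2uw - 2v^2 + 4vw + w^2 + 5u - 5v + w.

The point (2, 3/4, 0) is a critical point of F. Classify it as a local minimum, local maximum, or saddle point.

The Hessian is constant: H = [[-4, 4, -2], [4, -4, 4], [-2, 4, 2]].
Leading principal minors: Δ₁ = -4, Δ₂ = 0, Δ₃ = 16.
The minors fit neither the all-positive nor the alternating-sign pattern, so H is indefinite: a saddle point.

saddle point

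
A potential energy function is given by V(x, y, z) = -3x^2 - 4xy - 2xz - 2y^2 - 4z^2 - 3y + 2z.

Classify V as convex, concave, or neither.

concave

V is quadratic, so its Hessian is the constant matrix H = [[-6, -4, -2], [-4, -4, 0], [-2, 0, -8]].
Leading principal minors: -6, 8, -48.
Signs alternate −, +, − ⇒ H ≺ 0 ⇒ concave.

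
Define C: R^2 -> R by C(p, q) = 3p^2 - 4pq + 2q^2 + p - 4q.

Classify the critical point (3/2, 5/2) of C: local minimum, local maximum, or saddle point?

local minimum

The Hessian of C is constant: H = [[6, -4], [-4, 4]].
det(H) = 6·4 − (-4)² = 8.
det(H) > 0 and tr(H) = 10 > 0, so H is positive definite and the point is a local minimum.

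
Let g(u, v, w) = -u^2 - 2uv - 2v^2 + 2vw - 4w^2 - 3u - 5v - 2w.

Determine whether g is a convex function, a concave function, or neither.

g is quadratic, so its Hessian is the constant matrix H = [[-2, -2, 0], [-2, -4, 2], [0, 2, -8]].
Leading principal minors: -2, 4, -24.
Signs alternate −, +, − ⇒ H ≺ 0 ⇒ concave.

concave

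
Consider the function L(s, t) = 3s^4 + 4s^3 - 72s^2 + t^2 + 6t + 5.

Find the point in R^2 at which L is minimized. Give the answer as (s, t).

(-4, -3)

L(s,t) separates as P(s) + Q(t) + 5, so its minimum is min P + min Q + 5.
P'(s) = 12s(s - 3)(s + 4) vanishes at s ∈ {-4, 0, 3}; Q'(t) = 2(t + 3) vanishes at t ∈ {-3}.
Local minima of P (where P''>0): P(-4)=-640, P(3)=-297. Local minima of Q: Q(-3)=-9.
So the global minimum of L is P(-4) + Q(-3) + 5 = -640 − 9 + 5 = -644, attained at (-4, -3).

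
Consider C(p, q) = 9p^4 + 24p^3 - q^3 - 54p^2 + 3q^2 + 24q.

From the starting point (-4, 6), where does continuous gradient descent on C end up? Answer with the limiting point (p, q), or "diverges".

C is separable, so gradient descent decouples: p follows -∂C/∂p, q follows -∂C/∂q.
∂C/∂p = 36p(p - 1)(p + 3); at p=-4 this is -720, so p increases.
∂C/∂q = -3(q - 4)(q + 2); at q=6 this is -48, so q increases.
The q-coordinate has no critical point in that direction and runs off to infinity.

diverges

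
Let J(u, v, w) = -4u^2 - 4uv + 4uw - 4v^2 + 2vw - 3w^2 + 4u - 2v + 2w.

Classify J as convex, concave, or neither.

J is quadratic, so its Hessian is the constant matrix H = [[-8, -4, 4], [-4, -8, 2], [4, 2, -6]].
Leading principal minors: -8, 48, -192.
Signs alternate −, +, − ⇒ H ≺ 0 ⇒ concave.

concave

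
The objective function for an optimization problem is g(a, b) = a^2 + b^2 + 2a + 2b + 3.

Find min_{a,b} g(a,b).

1

g(a,b) separates as P(a) + Q(b) + 3, so its minimum is min P + min Q + 3.
P'(a) = 2a + 2 vanishes at a ∈ {-1}; Q'(b) = 2b + 2 vanishes at b ∈ {-1}.
Local minima of P (where P''>0): P(-1)=-1. Local minima of Q: Q(-1)=-1.
So the global minimum of g is P(-1) + Q(-1) + 3 = -1 − 1 + 3 = 1, attained at (-1, -1).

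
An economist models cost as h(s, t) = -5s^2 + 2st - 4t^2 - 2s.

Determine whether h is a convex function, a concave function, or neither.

h is quadratic, so its Hessian is the constant matrix H = [[-10, 2], [2, -8]].
det(H) = 76, tr(H) = -18.
det(H) > 0 and tr(H) < 0, so H is negative definite everywhere: concave.

concave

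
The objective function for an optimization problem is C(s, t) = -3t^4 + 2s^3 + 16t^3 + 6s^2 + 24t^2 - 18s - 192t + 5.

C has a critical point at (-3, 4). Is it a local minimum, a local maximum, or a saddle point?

local maximum

The mixed partial ∂²C/∂s∂t is 0, so the Hessian at any point is diag(C_ss, C_tt) = diag(12(s + 1), 12(-3t^2 + 8t + 4)).
At (-3, 4): H = diag(-24, -144).
Both eigenvalues are negative, so H is negative definite: a local maximum.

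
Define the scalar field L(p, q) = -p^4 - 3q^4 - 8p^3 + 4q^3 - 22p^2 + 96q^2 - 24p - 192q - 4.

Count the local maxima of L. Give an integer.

4

L separates as a function of p plus a function of q, so ∇L=0 decouples.
∂L/∂p = -4(p + 1)(p + 2)(p + 3) = 0 at p ∈ {-3, -2, -1}; ∂L/∂q = -12(q - 4)(q - 1)(q + 4) = 0 at q ∈ {-4, 1, 4}.
The Hessian is diagonal: diag(L_pp, L_qq). Second derivatives: L_pp(-3)=-8, L_pp(-2)=4, L_pp(-1)=-8; L_qq(-4)=-480, L_qq(1)=180, L_qq(4)=-288.
Local maxima occur where both diagonal entries negative: (-3, -4), (-3, 4), (-1, -4), (-1, 4). Count: 4.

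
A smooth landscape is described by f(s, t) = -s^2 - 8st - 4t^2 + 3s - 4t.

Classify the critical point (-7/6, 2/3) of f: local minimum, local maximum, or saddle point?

saddle point

The Hessian of f is constant: H = [[-2, -8], [-8, -8]].
det(H) = (-2)·(-8) − (-8)² = -48.
Since det(H) < 0, H is indefinite and the critical point is a saddle point.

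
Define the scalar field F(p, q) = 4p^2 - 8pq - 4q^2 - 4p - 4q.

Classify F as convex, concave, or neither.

F is quadratic, so its Hessian is the constant matrix H = [[8, -8], [-8, -8]].
det(H) = -128, tr(H) = 0.
det(H) < 0, so H is indefinite: neither convex nor concave.

neither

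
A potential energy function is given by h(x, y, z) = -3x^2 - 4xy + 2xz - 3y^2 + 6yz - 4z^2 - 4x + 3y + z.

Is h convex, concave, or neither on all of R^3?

concave

h is quadratic, so its Hessian is the constant matrix H = [[-6, -4, 2], [-4, -6, 6], [2, 6, -8]].
Leading principal minors: -6, 20, -16.
Signs alternate −, +, − ⇒ H ≺ 0 ⇒ concave.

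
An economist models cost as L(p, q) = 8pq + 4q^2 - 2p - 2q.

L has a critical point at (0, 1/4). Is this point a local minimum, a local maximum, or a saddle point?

The Hessian of L is constant: H = [[0, 8], [8, 8]].
det(H) = 0·8 − 8² = -64.
Since det(H) < 0, H is indefinite and the critical point is a saddle point.

saddle point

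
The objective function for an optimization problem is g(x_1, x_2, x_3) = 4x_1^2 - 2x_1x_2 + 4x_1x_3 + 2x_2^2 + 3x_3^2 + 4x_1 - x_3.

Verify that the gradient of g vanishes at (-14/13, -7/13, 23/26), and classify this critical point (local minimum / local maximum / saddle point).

local minimum

∇g = (8x_1 - 2x_2 + 4x_3 + 4, -2x_1 + 4x_2, 4x_1 + 6x_3 - 1); substituting (-14/13, -7/13, 23/26) gives ∇g = (0, 0, 0), so (-14/13, -7/13, 23/26) is indeed a critical point.
The Hessian is constant: H = [[8, -2, 4], [-2, 4, 0], [4, 0, 6]].
Leading principal minors: Δ₁ = 8, Δ₂ = 28, Δ₃ = 104.
All leading minors are positive, so H is positive definite: a local minimum.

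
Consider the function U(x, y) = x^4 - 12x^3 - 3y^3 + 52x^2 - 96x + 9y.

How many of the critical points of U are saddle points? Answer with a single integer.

3

U separates as a function of x plus a function of y, so ∇U=0 decouples.
∂U/∂x = 4(x - 4)(x - 3)(x - 2) = 0 at x ∈ {2, 3, 4}; ∂U/∂y = -9(y - 1)(y + 1) = 0 at y ∈ {-1, 1}.
The Hessian is diagonal: diag(U_xx, U_yy). Second derivatives: U_xx(2)=8, U_xx(3)=-4, U_xx(4)=8; U_yy(-1)=18, U_yy(1)=-18.
Saddle points occur where the two diagonal entries have opposite signs: (2, 1), (3, -1), (4, 1). Count: 3.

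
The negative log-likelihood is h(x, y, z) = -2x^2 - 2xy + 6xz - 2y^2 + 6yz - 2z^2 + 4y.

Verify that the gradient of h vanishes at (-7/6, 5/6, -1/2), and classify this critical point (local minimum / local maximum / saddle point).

saddle point

∇h = (-4x - 2y + 6z, -2x - 4y + 6z + 4, 6x + 6y - 4z); substituting (-7/6, 5/6, -1/2) gives ∇h = (0, 0, 0), so (-7/6, 5/6, -1/2) is indeed a critical point.
The Hessian is constant: H = [[-4, -2, 6], [-2, -4, 6], [6, 6, -4]].
Leading principal minors: Δ₁ = -4, Δ₂ = 12, Δ₃ = 96.
The minors fit neither the all-positive nor the alternating-sign pattern, so H is indefinite: a saddle point.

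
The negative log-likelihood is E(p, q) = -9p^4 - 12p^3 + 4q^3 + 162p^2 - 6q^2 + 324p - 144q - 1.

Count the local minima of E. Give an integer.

E separates as a function of p plus a function of q, so ∇E=0 decouples.
∂E/∂p = -36(p - 3)(p + 1)(p + 3) = 0 at p ∈ {-3, -1, 3}; ∂E/∂q = 12(q - 4)(q + 3) = 0 at q ∈ {-3, 4}.
The Hessian is diagonal: diag(E_pp, E_qq). Second derivatives: E_pp(-3)=-432, E_pp(-1)=288, E_pp(3)=-864; E_qq(-3)=-84, E_qq(4)=84.
Local minima occur where both diagonal entries positive: (-1, 4). Count: 1.

1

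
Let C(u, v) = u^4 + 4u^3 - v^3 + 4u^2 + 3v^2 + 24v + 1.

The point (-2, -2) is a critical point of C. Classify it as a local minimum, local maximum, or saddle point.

The mixed partial ∂²C/∂u∂v is 0, so the Hessian at any point is diag(C_uu, C_vv) = diag(4(3u^2 + 6u + 2), 6(-v + 1)).
At (-2, -2): H = diag(8, 18).
Both eigenvalues are positive, so H is positive definite: a local minimum.

local minimum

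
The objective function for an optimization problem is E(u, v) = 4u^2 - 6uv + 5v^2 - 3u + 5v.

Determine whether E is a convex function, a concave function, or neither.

E is quadratic, so its Hessian is the constant matrix H = [[8, -6], [-6, 10]].
det(H) = 44, tr(H) = 18.
det(H) > 0 and tr(H) > 0, so H is positive definite everywhere: convex.

convex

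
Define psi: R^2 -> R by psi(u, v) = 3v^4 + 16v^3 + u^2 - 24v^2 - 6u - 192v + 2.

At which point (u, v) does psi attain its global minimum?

psi(u,v) separates as P(u) + Q(v) + 2, so its minimum is min P + min Q + 2.
P'(u) = 2u - 6 vanishes at u ∈ {3}; Q'(v) = 12(v - 2)(v + 2)(v + 4) vanishes at v ∈ {-4, -2, 2}.
Local minima of P (where P''>0): P(3)=-9. Local minima of Q: Q(-4)=128, Q(2)=-304.
So the global minimum of psi is P(3) + Q(2) + 2 = -9 − 304 + 2 = -311, attained at (3, 2).

(3, 2)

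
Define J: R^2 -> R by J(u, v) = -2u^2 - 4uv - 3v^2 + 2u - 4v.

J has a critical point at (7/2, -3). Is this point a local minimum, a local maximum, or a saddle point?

local maximum

The Hessian of J is constant: H = [[-4, -4], [-4, -6]].
det(H) = (-4)·(-6) − (-4)² = 8.
det(H) > 0 and tr(H) = -10 < 0, so H is negative definite and the point is a local maximum.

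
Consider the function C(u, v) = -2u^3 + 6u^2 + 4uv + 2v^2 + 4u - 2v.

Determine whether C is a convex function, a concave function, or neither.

neither

The term -2u^3 is cubic, so the Hessian is not constant.
∂²C/∂u² = -12u + 12, which takes both signs as u varies (negative for sufficiently large u). A diagonal entry of the Hessian changing sign means the Hessian is neither positive- nor negative-semidefinite on all of R^2.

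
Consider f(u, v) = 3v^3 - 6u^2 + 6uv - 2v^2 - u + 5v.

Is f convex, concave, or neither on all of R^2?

The term 3v^3 is cubic, so the Hessian is not constant.
∂²f/∂v² = 18v - 4, which takes both signs as v varies (negative for sufficiently negative v). A diagonal entry of the Hessian changing sign means the Hessian is neither positive- nor negative-semidefinite on all of R^2.

neither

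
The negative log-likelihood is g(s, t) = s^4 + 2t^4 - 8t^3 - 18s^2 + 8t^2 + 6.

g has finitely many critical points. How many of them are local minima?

4

g separates as a function of s plus a function of t, so ∇g=0 decouples.
∂g/∂s = 4s(s - 3)(s + 3) = 0 at s ∈ {-3, 0, 3}; ∂g/∂t = 8t(t - 2)(t - 1) = 0 at t ∈ {0, 1, 2}.
The Hessian is diagonal: diag(g_ss, g_tt). Second derivatives: g_ss(-3)=72, g_ss(0)=-36, g_ss(3)=72; g_tt(0)=16, g_tt(1)=-8, g_tt(2)=16.
Local minima occur where both diagonal entries positive: (-3, 0), (-3, 2), (3, 0), (3, 2). Count: 4.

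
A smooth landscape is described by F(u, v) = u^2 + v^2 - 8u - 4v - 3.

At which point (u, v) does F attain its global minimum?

F(u,v) separates as P(u) + Q(v) − 3, so its minimum is min P + min Q − 3.
P'(u) = 2u - 8 vanishes at u ∈ {4}; Q'(v) = 2v - 4 vanishes at v ∈ {2}.
Local minima of P (where P''>0): P(4)=-16. Local minima of Q: Q(2)=-4.
So the global minimum of F is P(4) + Q(2) − 3 = -16 − 4 − 3 = -23, attained at (4, 2).

(4, 2)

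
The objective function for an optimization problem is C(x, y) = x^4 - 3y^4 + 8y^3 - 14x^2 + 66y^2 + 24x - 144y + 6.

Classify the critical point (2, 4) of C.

saddle point

The mixed partial ∂²C/∂x∂y is 0, so the Hessian at any point is diag(C_xx, C_yy) = diag(4(3x^2 - 7), 12(-3y^2 + 4y + 11)).
At (2, 4): H = diag(20, -252).
The eigenvalues have opposite signs, so H is indefinite: a saddle point.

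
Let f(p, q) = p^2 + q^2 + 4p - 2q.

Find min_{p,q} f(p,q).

-5

f(p,q) separates as A(p) + B(q), so its minimum is min A + min B.
A'(p) = 2p + 4 vanishes at p ∈ {-2}; B'(q) = 2q - 2 vanishes at q ∈ {1}.
Local minima of A (where A''>0): A(-2)=-4. Local minima of B: B(1)=-1.
So the global minimum of f is A(-2) + B(1) = -4 − 1 = -5, attained at (-2, 1).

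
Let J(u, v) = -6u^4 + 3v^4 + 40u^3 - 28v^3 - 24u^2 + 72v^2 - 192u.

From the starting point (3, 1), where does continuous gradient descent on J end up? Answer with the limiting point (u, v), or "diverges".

J is separable, so gradient descent decouples: u follows -∂J/∂u, v follows -∂J/∂v.
∂J/∂u = -24(u - 4)(u - 2)(u + 1); at u=3 this is 96, so u decreases.
∂J/∂v = 12v(v - 4)(v - 3); at v=1 this is 72, so v decreases.
u converges to its nearest critical value 2 (a local min of the u-part); v converges to 0. The iterate converges to (2, 0).

(2, 0)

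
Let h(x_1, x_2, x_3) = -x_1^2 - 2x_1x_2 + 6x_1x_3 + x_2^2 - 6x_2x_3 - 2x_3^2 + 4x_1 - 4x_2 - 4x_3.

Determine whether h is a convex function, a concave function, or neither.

neither

h is quadratic, so its Hessian is the constant matrix H = [[-2, -2, 6], [-2, 2, -6], [6, -6, -4]].
Leading principal minors: -2, -8, 176.
Neither pattern holds ⇒ H is indefinite ⇒ neither convex nor concave.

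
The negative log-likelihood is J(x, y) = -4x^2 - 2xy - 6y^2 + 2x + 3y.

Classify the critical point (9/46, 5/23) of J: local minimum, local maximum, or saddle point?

local maximum

The Hessian of J is constant: H = [[-8, -2], [-2, -12]].
det(H) = (-8)·(-12) − (-2)² = 92.
det(H) > 0 and tr(H) = -20 < 0, so H is negative definite and the point is a local maximum.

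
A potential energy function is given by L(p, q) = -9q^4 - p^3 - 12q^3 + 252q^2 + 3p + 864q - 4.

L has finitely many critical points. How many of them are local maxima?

L separates as a function of p plus a function of q, so ∇L=0 decouples.
∂L/∂p = -3(p - 1)(p + 1) = 0 at p ∈ {-1, 1}; ∂L/∂q = -36(q - 4)(q + 2)(q + 3) = 0 at q ∈ {-3, -2, 4}.
The Hessian is diagonal: diag(L_pp, L_qq). Second derivatives: L_pp(-1)=6, L_pp(1)=-6; L_qq(-3)=-252, L_qq(-2)=216, L_qq(4)=-1512.
Local maxima occur where both diagonal entries negative: (1, -3), (1, 4). Count: 2.

2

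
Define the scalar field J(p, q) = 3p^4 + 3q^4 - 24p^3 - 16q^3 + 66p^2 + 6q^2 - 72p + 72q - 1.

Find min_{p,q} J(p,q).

J(p,q) separates as A(p) + B(q) − 1, so its minimum is min A + min B − 1.
A'(p) = 12(p - 3)(p - 2)(p - 1) vanishes at p ∈ {1, 2, 3}; B'(q) = 12(q - 3)(q - 2)(q + 1) vanishes at q ∈ {-1, 2, 3}.
Local minima of A (where A''>0): A(1)=-27, A(3)=-27. Local minima of B: B(-1)=-47, B(3)=81.
So the global minimum of J is A(1) + B(-1) − 1 = -27 − 47 − 1 = -75, attained at (1, -1).

-75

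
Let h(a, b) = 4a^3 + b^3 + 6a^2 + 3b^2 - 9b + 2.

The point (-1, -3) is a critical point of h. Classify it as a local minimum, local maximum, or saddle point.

The mixed partial ∂²h/∂a∂b is 0, so the Hessian at any point is diag(h_aa, h_bb) = diag(12(2a + 1), 6(b + 1)).
At (-1, -3): H = diag(-12, -12).
Both eigenvalues are negative, so H is negative definite: a local maximum.

local maximum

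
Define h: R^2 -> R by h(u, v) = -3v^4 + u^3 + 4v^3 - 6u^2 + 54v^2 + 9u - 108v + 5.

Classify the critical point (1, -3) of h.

The mixed partial ∂²h/∂u∂v is 0, so the Hessian at any point is diag(h_uu, h_vv) = diag(6(u - 2), 12(-3v^2 + 2v + 9)).
At (1, -3): H = diag(-6, -288).
Both eigenvalues are negative, so H is negative definite: a local maximum.

local maximum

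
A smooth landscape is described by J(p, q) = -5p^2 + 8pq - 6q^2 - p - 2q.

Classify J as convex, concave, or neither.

concave

J is quadratic, so its Hessian is the constant matrix H = [[-10, 8], [8, -12]].
det(H) = 56, tr(H) = -22.
det(H) > 0 and tr(H) < 0, so H is negative definite everywhere: concave.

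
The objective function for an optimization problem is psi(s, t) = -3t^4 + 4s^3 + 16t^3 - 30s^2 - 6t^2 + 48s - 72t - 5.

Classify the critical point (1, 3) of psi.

The mixed partial ∂²psi/∂s∂t is 0, so the Hessian at any point is diag(psi_ss, psi_tt) = diag(12(2s - 5), 12(-3t^2 + 8t - 1)).
At (1, 3): H = diag(-36, -48).
Both eigenvalues are negative, so H is negative definite: a local maximum.

local maximum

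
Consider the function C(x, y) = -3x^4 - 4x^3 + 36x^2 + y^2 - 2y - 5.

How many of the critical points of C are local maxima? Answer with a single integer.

0

C separates as a function of x plus a function of y, so ∇C=0 decouples.
∂C/∂x = -12x(x - 2)(x + 3) = 0 at x ∈ {-3, 0, 2}; ∂C/∂y = 2(y - 1) = 0 at y ∈ {1}.
The Hessian is diagonal: diag(C_xx, C_yy). Second derivatives: C_xx(-3)=-180, C_xx(0)=72, C_xx(2)=-120; C_yy(1)=2.
Local maxima occur where both diagonal entries negative: none. Count: 0.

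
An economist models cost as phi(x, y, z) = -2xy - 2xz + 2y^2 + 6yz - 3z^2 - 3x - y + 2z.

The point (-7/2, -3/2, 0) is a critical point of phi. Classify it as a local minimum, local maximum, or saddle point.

The Hessian is constant: H = [[0, -2, -2], [-2, 4, 6], [-2, 6, -6]].
Leading principal minors: Δ₁ = 0, Δ₂ = -4, Δ₃ = 56.
The minors fit neither the all-positive nor the alternating-sign pattern, so H is indefinite: a saddle point.

saddle point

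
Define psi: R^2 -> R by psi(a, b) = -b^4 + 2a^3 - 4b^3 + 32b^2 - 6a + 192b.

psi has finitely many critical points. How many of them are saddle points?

psi separates as a function of a plus a function of b, so ∇psi=0 decouples.
∂psi/∂a = 6(a - 1)(a + 1) = 0 at a ∈ {-1, 1}; ∂psi/∂b = -4(b - 4)(b + 3)(b + 4) = 0 at b ∈ {-4, -3, 4}.
The Hessian is diagonal: diag(psi_aa, psi_bb). Second derivatives: psi_aa(-1)=-12, psi_aa(1)=12; psi_bb(-4)=-32, psi_bb(-3)=28, psi_bb(4)=-224.
Saddle points occur where the two diagonal entries have opposite signs: (-1, -3), (1, -4), (1, 4). Count: 3.

3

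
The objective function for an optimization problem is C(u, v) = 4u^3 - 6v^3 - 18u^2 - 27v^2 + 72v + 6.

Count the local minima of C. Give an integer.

C separates as a function of u plus a function of v, so ∇C=0 decouples.
∂C/∂u = 12u(u - 3) = 0 at u ∈ {0, 3}; ∂C/∂v = -18(v - 1)(v + 4) = 0 at v ∈ {-4, 1}.
The Hessian is diagonal: diag(C_uu, C_vv). Second derivatives: C_uu(0)=-36, C_uu(3)=36; C_vv(-4)=90, C_vv(1)=-90.
Local minima occur where both diagonal entries positive: (3, -4). Count: 1.

1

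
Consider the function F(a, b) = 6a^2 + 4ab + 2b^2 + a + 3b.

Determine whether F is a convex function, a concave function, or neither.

convex

F is quadratic, so its Hessian is the constant matrix H = [[12, 4], [4, 4]].
det(H) = 32, tr(H) = 16.
det(H) > 0 and tr(H) > 0, so H is positive definite everywhere: convex.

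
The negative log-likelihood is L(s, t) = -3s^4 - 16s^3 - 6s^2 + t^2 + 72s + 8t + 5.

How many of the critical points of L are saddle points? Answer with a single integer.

L separates as a function of s plus a function of t, so ∇L=0 decouples.
∂L/∂s = -12(s - 1)(s + 2)(s + 3) = 0 at s ∈ {-3, -2, 1}; ∂L/∂t = 2(t + 4) = 0 at t ∈ {-4}.
The Hessian is diagonal: diag(L_ss, L_tt). Second derivatives: L_ss(-3)=-48, L_ss(-2)=36, L_ss(1)=-144; L_tt(-4)=2.
Saddle points occur where the two diagonal entries have opposite signs: (-3, -4), (1, -4). Count: 2.

2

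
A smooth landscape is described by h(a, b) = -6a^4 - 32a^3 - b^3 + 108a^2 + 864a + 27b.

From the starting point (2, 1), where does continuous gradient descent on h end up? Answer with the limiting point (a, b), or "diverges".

(-3, -3)

h is separable, so gradient descent decouples: a follows -∂h/∂a, b follows -∂h/∂b.
∂h/∂a = -24(a - 3)(a + 3)(a + 4); at a=2 this is 720, so a decreases.
∂h/∂b = -3(b - 3)(b + 3); at b=1 this is 24, so b decreases.
a converges to its nearest critical value -3 (a local min of the a-part); b converges to -3. The iterate converges to (-3, -3).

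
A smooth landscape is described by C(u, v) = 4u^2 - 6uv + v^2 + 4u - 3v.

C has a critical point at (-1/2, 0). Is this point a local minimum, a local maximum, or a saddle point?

The Hessian of C is constant: H = [[8, -6], [-6, 2]].
det(H) = 8·2 − (-6)² = -20.
Since det(H) < 0, H is indefinite and the critical point is a saddle point.

saddle point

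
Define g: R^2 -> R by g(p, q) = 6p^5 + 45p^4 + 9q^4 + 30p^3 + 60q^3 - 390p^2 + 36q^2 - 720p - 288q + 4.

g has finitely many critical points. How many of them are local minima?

g separates as a function of p plus a function of q, so ∇g=0 decouples.
∂g/∂p = 30(p - 2)(p + 1)(p + 3)(p + 4) = 0 at p ∈ {-4, -3, -1, 2}; ∂g/∂q = 36(q - 1)(q + 2)(q + 4) = 0 at q ∈ {-4, -2, 1}.
The Hessian is diagonal: diag(g_pp, g_qq). Second derivatives: g_pp(-4)=-540, g_pp(-3)=300, g_pp(-1)=-540, g_pp(2)=2700; g_qq(-4)=360, g_qq(-2)=-216, g_qq(1)=540.
Local minima occur where both diagonal entries positive: (-3, -4), (-3, 1), (2, -4), (2, 1). Count: 4.

4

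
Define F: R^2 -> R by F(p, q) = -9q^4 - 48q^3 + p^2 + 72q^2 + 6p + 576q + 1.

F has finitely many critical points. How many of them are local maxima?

0

F separates as a function of p plus a function of q, so ∇F=0 decouples.
∂F/∂p = 2(p + 3) = 0 at p ∈ {-3}; ∂F/∂q = -36(q - 2)(q + 2)(q + 4) = 0 at q ∈ {-4, -2, 2}.
The Hessian is diagonal: diag(F_pp, F_qq). Second derivatives: F_pp(-3)=2; F_qq(-4)=-432, F_qq(-2)=288, F_qq(2)=-864.
Local maxima occur where both diagonal entries negative: none. Count: 0.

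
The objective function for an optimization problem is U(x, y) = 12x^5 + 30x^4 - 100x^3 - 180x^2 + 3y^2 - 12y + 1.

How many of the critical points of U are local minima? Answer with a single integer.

U separates as a function of x plus a function of y, so ∇U=0 decouples.
∂U/∂x = 60x(x - 2)(x + 1)(x + 3) = 0 at x ∈ {-3, -1, 0, 2}; ∂U/∂y = 6(y - 2) = 0 at y ∈ {2}.
The Hessian is diagonal: diag(U_xx, U_yy). Second derivatives: U_xx(-3)=-1800, U_xx(-1)=360, U_xx(0)=-360, U_xx(2)=1800; U_yy(2)=6.
Local minima occur where both diagonal entries positive: (-1, 2), (2, 2). Count: 2.

2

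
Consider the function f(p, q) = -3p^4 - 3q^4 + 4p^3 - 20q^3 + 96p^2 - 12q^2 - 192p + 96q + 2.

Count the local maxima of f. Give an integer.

f separates as a function of p plus a function of q, so ∇f=0 decouples.
∂f/∂p = -12(p - 4)(p - 1)(p + 4) = 0 at p ∈ {-4, 1, 4}; ∂f/∂q = -12(q - 1)(q + 2)(q + 4) = 0 at q ∈ {-4, -2, 1}.
The Hessian is diagonal: diag(f_pp, f_qq). Second derivatives: f_pp(-4)=-480, f_pp(1)=180, f_pp(4)=-288; f_qq(-4)=-120, f_qq(-2)=72, f_qq(1)=-180.
Local maxima occur where both diagonal entries negative: (-4, -4), (-4, 1), (4, -4), (4, 1). Count: 4.

4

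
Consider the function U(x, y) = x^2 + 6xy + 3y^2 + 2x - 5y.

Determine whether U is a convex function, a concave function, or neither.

U is quadratic, so its Hessian is the constant matrix H = [[2, 6], [6, 6]].
det(H) = -24, tr(H) = 8.
det(H) < 0, so H is indefinite: neither convex nor concave.

neither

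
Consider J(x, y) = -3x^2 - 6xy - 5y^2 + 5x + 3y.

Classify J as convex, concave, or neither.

J is quadratic, so its Hessian is the constant matrix H = [[-6, -6], [-6, -10]].
det(H) = 24, tr(H) = -16.
det(H) > 0 and tr(H) < 0, so H is negative definite everywhere: concave.

concave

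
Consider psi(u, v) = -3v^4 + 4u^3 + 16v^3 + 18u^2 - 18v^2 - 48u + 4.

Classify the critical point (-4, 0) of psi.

local maximum

The mixed partial ∂²psi/∂u∂v is 0, so the Hessian at any point is diag(psi_uu, psi_vv) = diag(12(2u + 3), 12(-3v^2 + 8v - 3)).
At (-4, 0): H = diag(-60, -36).
Both eigenvalues are negative, so H is negative definite: a local maximum.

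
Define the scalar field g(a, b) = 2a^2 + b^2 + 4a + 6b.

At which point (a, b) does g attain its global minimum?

(-1, -3)

g(a,b) separates as P(a) + Q(b), so its minimum is min P + min Q.
P'(a) = 4a + 4 vanishes at a ∈ {-1}; Q'(b) = 2b + 6 vanishes at b ∈ {-3}.
Local minima of P (where P''>0): P(-1)=-2. Local minima of Q: Q(-3)=-9.
So the global minimum of g is P(-1) + Q(-3) = -2 − 9 = -11, attained at (-1, -3).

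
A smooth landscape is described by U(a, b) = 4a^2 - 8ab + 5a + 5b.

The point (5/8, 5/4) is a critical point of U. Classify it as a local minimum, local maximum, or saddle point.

The Hessian of U is constant: H = [[8, -8], [-8, 0]].
det(H) = 8·0 − (-8)² = -64.
Since det(H) < 0, H is indefinite and the critical point is a saddle point.

saddle point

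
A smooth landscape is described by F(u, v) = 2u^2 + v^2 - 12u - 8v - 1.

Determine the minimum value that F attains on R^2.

F(u,v) separates as P(u) + Q(v) − 1, so its minimum is min P + min Q − 1.
P'(u) = 4u - 12 vanishes at u ∈ {3}; Q'(v) = 2v - 8 vanishes at v ∈ {4}.
Local minima of P (where P''>0): P(3)=-18. Local minima of Q: Q(4)=-16.
So the global minimum of F is P(3) + Q(4) − 1 = -18 − 16 − 1 = -35, attained at (3, 4).

-35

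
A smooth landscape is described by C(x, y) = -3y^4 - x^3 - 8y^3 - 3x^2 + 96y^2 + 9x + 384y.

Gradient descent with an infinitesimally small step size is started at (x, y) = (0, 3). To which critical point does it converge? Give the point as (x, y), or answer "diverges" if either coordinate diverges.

(-3, -2)

C is separable, so gradient descent decouples: x follows -∂C/∂x, y follows -∂C/∂y.
∂C/∂x = -3(x - 1)(x + 3); at x=0 this is 9, so x decreases.
∂C/∂y = -12(y - 4)(y + 2)(y + 4); at y=3 this is 420, so y decreases.
x converges to its nearest critical value -3 (a local min of the x-part); y converges to -2. The iterate converges to (-3, -2).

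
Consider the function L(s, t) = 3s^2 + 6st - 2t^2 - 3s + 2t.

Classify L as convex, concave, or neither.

L is quadratic, so its Hessian is the constant matrix H = [[6, 6], [6, -4]].
det(H) = -60, tr(H) = 2.
det(H) < 0, so H is indefinite: neither convex nor concave.

neither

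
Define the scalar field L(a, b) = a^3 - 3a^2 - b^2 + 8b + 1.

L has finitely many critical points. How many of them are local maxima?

1

L separates as a function of a plus a function of b, so ∇L=0 decouples.
∂L/∂a = 3a(a - 2) = 0 at a ∈ {0, 2}; ∂L/∂b = -2(b - 4) = 0 at b ∈ {4}.
The Hessian is diagonal: diag(L_aa, L_bb). Second derivatives: L_aa(0)=-6, L_aa(2)=6; L_bb(4)=-2.
Local maxima occur where both diagonal entries negative: (0, 4). Count: 1.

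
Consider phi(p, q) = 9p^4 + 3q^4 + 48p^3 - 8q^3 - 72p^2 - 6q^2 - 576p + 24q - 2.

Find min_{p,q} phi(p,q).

phi(p,q) separates as A(p) + B(q) − 2, so its minimum is min A + min B − 2.
A'(p) = 36(p - 2)(p + 2)(p + 4) vanishes at p ∈ {-4, -2, 2}; B'(q) = 12(q - 2)(q - 1)(q + 1) vanishes at q ∈ {-1, 1, 2}.
Local minima of A (where A''>0): A(-4)=384, A(2)=-912. Local minima of B: B(-1)=-19, B(2)=8.
So the global minimum of phi is A(2) + B(-1) − 2 = -912 − 19 − 2 = -933, attained at (2, -1).

-933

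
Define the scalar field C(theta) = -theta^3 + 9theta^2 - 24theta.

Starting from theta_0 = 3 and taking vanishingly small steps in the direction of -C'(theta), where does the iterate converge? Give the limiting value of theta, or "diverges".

2

C'(theta) = -3(theta - 4)(theta - 2), so C'(3) = 3.
Gradient descent moves in the -C' direction, i.e. theta is decreasing.
The nearest critical point in that direction is theta = 2, where C'' = 6 > 0 (a local minimum). The iterate converges there.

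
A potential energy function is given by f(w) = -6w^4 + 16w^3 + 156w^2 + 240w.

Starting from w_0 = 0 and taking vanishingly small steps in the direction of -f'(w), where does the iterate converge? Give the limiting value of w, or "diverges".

f'(w) = -24(w - 5)(w + 1)(w + 2), so f'(0) = 240.
Gradient descent moves in the -f' direction, i.e. w is decreasing.
The nearest critical point in that direction is w = -1, where f'' = 144 > 0 (a local minimum). The iterate converges there.

-1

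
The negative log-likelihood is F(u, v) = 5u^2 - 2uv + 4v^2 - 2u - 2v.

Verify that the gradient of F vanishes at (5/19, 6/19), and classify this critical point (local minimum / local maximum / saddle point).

∇F = (10u - 2v - 2, -2u + 8v - 2); substituting (5/19, 6/19) gives ∇F = (0, 0), so (5/19, 6/19) is indeed a critical point.
The Hessian of F is constant: H = [[10, -2], [-2, 8]].
det(H) = 10·8 − (-2)² = 76.
det(H) > 0 and tr(H) = 18 > 0, so H is positive definite and the point is a local minimum.

local minimum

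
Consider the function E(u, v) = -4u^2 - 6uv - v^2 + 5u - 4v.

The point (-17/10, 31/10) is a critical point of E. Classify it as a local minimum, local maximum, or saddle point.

The Hessian of E is constant: H = [[-8, -6], [-6, -2]].
det(H) = (-8)·(-2) − (-6)² = -20.
Since det(H) < 0, H is indefinite and the critical point is a saddle point.

saddle point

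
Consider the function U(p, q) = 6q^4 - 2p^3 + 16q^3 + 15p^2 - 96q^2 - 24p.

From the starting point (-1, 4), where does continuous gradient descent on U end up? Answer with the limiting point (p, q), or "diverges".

(1, 2)

U is separable, so gradient descent decouples: p follows -∂U/∂p, q follows -∂U/∂q.
∂U/∂p = -6(p - 4)(p - 1); at p=-1 this is -60, so p increases.
∂U/∂q = 24q(q - 2)(q + 4); at q=4 this is 1536, so q decreases.
p converges to its nearest critical value 1 (a local min of the p-part); q converges to 2. The iterate converges to (1, 2).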